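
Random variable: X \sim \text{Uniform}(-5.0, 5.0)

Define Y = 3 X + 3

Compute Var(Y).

For Y = aX + b: Var(Y) = a² * Var(X)
Var(X) = (5 + 5)^2/12 = 8.3333333
Var(Y) = 3² * 8.3333333 = 9 * 8.3333333 = 75

75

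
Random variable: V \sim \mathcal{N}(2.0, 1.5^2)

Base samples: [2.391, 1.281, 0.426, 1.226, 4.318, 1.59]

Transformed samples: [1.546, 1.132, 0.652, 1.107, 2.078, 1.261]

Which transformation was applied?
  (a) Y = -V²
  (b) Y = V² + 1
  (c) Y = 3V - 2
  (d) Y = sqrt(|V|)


Checking option (d) Y = sqrt(|V|):
  V = 2.391 -> Y = 1.546 ✓
  V = 1.281 -> Y = 1.132 ✓
  V = 0.426 -> Y = 0.652 ✓
All samples match this transformation.

(d) sqrt(|V|)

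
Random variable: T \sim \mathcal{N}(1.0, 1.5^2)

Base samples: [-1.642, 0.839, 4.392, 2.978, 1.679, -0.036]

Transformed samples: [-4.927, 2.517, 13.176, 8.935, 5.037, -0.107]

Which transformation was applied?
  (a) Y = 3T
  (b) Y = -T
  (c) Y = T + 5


Checking option (a) Y = 3T:
  T = -1.642 -> Y = -4.927 ✓
  T = 0.839 -> Y = 2.517 ✓
  T = 4.392 -> Y = 13.176 ✓
All samples match this transformation.

(a) 3T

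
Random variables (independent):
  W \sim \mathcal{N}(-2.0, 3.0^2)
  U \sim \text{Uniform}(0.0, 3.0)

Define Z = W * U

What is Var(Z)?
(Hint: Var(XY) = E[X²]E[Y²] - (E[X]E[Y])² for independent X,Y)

Var(XY) = E[X²]E[Y²] - (E[X]E[Y])²
E[W] = -2, Var(W) = 9
E[U] = 1.5, Var(U) = 0.75
E[W²] = 9 + (-2)² = 13
E[U²] = 0.75 + 1.5² = 3
Var(Z) = 13*3 - (-2*1.5)²
= 39 - 9 = 30

30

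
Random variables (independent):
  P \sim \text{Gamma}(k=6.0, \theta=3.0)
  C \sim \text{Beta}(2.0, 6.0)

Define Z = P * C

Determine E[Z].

For independent RVs: E[XY] = E[X]*E[Y]
E[P] = 18
E[C] = 0.25
E[Z] = 18 * 0.25 = 4.5

4.5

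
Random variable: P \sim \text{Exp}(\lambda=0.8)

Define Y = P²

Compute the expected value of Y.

Using E[X²] = Var(X) + (E[X])²:
E[P] = 1.25
Var(P) = 1/0.8^2 = 1.5625
E[P²] = 1.5625 + 1.25² = 1.5625 + 1.5625 = 3.125

3.125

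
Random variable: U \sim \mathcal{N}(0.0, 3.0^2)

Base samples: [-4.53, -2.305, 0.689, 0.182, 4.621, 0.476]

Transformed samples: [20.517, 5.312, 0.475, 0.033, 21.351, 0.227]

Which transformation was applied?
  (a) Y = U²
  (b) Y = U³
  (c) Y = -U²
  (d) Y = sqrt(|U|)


Checking option (a) Y = U²:
  U = -4.53 -> Y = 20.517 ✓
  U = -2.305 -> Y = 5.312 ✓
  U = 0.689 -> Y = 0.475 ✓
All samples match this transformation.

(a) U²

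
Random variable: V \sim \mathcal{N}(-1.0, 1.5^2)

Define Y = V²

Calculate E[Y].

Using E[X²] = Var(X) + (E[X])²:
E[V] = -1
Var(V) = 1.5^2 = 2.25
E[V²] = 2.25 + (-1)² = 2.25 + 1 = 3.25

3.25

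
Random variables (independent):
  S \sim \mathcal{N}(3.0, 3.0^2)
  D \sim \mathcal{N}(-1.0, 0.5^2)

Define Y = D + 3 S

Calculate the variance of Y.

For independent RVs: Var(aX + bY) = a²Var(X) + b²Var(Y)
Var(S) = 9
Var(D) = 0.25
Var(Y) = 3²*9 + 1²*0.25
= 9*9 + 1*0.25 = 81.25

81.25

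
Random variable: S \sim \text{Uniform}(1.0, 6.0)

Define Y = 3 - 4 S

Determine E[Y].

For Y = -4S + 3:
E[Y] = -4 * E[S] + 3
E[S] = (1 + 6)/2 = 3.5
E[Y] = -4 * 3.5 + 3 = -11

-11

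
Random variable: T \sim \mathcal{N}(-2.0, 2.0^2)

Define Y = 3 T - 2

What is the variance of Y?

For Y = aT + b: Var(Y) = a² * Var(T)
Var(T) = 2.0^2 = 4
Var(Y) = 3² * 4 = 9 * 4 = 36

36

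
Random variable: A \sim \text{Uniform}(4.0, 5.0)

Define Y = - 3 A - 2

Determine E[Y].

For Y = -3A - 2:
E[Y] = -3 * E[A] - 2
E[A] = (4 + 5)/2 = 4.5
E[Y] = -3 * 4.5 - 2 = -15.5

-15.5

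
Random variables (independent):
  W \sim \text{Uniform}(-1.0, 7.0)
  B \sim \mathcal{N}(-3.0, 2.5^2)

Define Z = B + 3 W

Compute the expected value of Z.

E[Z] = 3*E[W] + 1*E[B]
E[W] = 3
E[B] = -3
E[Z] = 3*3 + 1*(-3) = 6

6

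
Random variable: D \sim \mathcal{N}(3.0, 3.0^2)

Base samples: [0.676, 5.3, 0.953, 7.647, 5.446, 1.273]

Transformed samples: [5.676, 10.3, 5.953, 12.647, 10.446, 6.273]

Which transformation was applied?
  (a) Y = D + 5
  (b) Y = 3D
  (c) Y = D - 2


Checking option (a) Y = D + 5:
  D = 0.676 -> Y = 5.676 ✓
  D = 5.3 -> Y = 10.3 ✓
  D = 0.953 -> Y = 5.953 ✓
All samples match this transformation.

(a) D + 5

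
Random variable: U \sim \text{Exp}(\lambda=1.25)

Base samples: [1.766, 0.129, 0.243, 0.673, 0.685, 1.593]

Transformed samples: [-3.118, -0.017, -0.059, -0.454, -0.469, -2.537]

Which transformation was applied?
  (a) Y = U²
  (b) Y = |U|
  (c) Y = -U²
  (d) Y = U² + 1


Checking option (c) Y = -U²:
  U = 1.766 -> Y = -3.118 ✓
  U = 0.129 -> Y = -0.017 ✓
  U = 0.243 -> Y = -0.059 ✓
All samples match this transformation.

(c) -U²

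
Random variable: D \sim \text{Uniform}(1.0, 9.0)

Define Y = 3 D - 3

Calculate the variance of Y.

For Y = aD + b: Var(Y) = a² * Var(D)
Var(D) = (9 - 1)^2/12 = 5.3333333
Var(Y) = 3² * 5.3333333 = 9 * 5.3333333 = 48

48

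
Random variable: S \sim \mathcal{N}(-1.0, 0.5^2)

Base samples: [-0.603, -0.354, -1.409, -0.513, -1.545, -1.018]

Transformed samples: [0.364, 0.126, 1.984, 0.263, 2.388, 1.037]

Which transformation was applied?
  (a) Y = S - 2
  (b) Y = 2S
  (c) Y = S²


Checking option (c) Y = S²:
  S = -0.603 -> Y = 0.364 ✓
  S = -0.354 -> Y = 0.126 ✓
  S = -1.409 -> Y = 1.984 ✓
All samples match this transformation.

(c) S²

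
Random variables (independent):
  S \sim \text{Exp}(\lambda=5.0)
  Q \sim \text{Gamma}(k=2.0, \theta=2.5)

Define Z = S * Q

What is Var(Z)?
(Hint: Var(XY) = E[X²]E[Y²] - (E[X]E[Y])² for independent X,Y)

Var(XY) = E[X²]E[Y²] - (E[X]E[Y])²
E[S] = 0.2, Var(S) = 0.04
E[Q] = 5, Var(Q) = 12.5
E[S²] = 0.04 + 0.2² = 0.08
E[Q²] = 12.5 + 5² = 37.5
Var(Z) = 0.08*37.5 - (0.2*5)²
= 3 - 1 = 2

2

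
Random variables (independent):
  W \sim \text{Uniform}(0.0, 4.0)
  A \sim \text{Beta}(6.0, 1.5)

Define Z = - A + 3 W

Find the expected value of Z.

E[Z] = 3*E[W] - 1*E[A]
E[W] = 2
E[A] = 0.8
E[Z] = 3*2 - 1*0.8 = 5.2

5.2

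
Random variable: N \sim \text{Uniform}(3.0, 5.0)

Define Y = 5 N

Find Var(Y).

For Y = aN + b: Var(Y) = a² * Var(N)
Var(N) = (5 - 3)^2/12 = 0.33333333
Var(Y) = 5² * 0.33333333 = 25 * 0.33333333 = 8.3333333

8.3333333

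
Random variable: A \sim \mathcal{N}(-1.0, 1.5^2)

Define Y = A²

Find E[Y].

E[A²] = Var(A) + (E[A])² = 2.25 + 1 = 3.25

3.25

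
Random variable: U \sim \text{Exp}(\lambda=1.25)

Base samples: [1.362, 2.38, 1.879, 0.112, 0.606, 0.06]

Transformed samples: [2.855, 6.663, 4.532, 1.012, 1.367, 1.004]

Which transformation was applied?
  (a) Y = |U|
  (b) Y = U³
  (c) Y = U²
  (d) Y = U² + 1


Checking option (d) Y = U² + 1:
  U = 1.362 -> Y = 2.855 ✓
  U = 2.38 -> Y = 6.663 ✓
  U = 1.879 -> Y = 4.532 ✓
All samples match this transformation.

(d) U² + 1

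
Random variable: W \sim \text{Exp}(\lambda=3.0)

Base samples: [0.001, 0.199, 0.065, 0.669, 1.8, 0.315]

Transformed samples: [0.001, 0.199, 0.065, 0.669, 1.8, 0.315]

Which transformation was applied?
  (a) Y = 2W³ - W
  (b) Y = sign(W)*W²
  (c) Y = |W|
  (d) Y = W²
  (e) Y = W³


Checking option (c) Y = |W|:
  W = 0.001 -> Y = 0.001 ✓
  W = 0.199 -> Y = 0.199 ✓
  W = 0.065 -> Y = 0.065 ✓
All samples match this transformation.

(c) |W|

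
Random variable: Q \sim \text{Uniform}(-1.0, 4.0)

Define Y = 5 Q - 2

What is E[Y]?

For Y = 5Q - 2:
E[Y] = 5 * E[Q] - 2
E[Q] = (-1 + 4)/2 = 1.5
E[Y] = 5 * 1.5 - 2 = 5.5

5.5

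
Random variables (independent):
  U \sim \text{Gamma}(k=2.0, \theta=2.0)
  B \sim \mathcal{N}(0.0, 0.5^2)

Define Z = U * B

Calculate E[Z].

For independent RVs: E[XY] = E[X]*E[Y]
E[U] = 4
E[B] = 0
E[Z] = 4 * 0 = 0

0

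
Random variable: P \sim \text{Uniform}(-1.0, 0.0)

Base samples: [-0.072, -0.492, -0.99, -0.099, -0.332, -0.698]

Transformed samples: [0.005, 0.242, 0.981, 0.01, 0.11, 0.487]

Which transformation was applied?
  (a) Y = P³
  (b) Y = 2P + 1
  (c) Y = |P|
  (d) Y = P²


Checking option (d) Y = P²:
  P = -0.072 -> Y = 0.005 ✓
  P = -0.492 -> Y = 0.242 ✓
  P = -0.99 -> Y = 0.981 ✓
All samples match this transformation.

(d) P²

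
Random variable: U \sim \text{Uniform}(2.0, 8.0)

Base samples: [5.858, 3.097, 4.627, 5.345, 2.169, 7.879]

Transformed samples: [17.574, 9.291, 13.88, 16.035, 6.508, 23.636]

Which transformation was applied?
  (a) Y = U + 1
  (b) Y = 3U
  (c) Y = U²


Checking option (b) Y = 3U:
  U = 5.858 -> Y = 17.574 ✓
  U = 3.097 -> Y = 9.291 ✓
  U = 4.627 -> Y = 13.88 ✓
All samples match this transformation.

(b) 3U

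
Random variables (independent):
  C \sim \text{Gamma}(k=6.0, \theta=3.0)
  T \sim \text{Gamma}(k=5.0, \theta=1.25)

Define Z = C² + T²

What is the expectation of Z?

E[Z] = E[C²] + E[T²]
E[C²] = Var(C) + E[C]² = 54 + 324 = 378
E[T²] = Var(T) + E[T]² = 7.8125 + 39.0625 = 46.875
E[Z] = 378 + 46.875 = 424.875

424.875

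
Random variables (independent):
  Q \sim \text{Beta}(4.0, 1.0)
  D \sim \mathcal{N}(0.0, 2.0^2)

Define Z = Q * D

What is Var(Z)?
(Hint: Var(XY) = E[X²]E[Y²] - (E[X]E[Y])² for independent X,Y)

Var(XY) = E[X²]E[Y²] - (E[X]E[Y])²
E[Q] = 0.8, Var(Q) = 0.026666667
E[D] = 0, Var(D) = 4
E[Q²] = 0.026666667 + 0.8² = 0.66666667
E[D²] = 4 + 0² = 4
Var(Z) = 0.66666667*4 - (0.8*0)²
= 2.6666667 - 0 = 2.6666667

2.6666667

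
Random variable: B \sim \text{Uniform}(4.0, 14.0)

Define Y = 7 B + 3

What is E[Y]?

For Y = 7B + 3:
E[Y] = 7 * E[B] + 3
E[B] = (4 + 14)/2 = 9
E[Y] = 7 * 9 + 3 = 66

66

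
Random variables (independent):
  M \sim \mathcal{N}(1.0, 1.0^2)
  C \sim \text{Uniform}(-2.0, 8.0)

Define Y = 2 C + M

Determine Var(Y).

For independent RVs: Var(aX + bY) = a²Var(X) + b²Var(Y)
Var(M) = 1
Var(C) = 8.3333333
Var(Y) = 1²*1 + 2²*8.3333333
= 1*1 + 4*8.3333333 = 34.333333

34.333333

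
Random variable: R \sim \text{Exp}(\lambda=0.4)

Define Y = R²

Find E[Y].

E[R²] = Var(R) + (E[R])² = 6.25 + 6.25 = 12.5

12.5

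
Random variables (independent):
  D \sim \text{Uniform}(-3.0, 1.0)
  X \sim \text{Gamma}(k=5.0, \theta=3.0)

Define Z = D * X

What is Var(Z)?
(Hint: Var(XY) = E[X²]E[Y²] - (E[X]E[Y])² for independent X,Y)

Var(XY) = E[X²]E[Y²] - (E[X]E[Y])²
E[D] = -1, Var(D) = 1.3333333
E[X] = 15, Var(X) = 45
E[D²] = 1.3333333 + (-1)² = 2.3333333
E[X²] = 45 + 15² = 270
Var(Z) = 2.3333333*270 - (-1*15)²
= 630 - 225 = 405

405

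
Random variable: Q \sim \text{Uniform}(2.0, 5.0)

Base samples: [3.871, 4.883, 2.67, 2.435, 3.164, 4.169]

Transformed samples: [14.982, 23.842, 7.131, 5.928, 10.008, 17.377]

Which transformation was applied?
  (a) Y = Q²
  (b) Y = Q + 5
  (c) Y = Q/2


Checking option (a) Y = Q²:
  Q = 3.871 -> Y = 14.982 ✓
  Q = 4.883 -> Y = 23.842 ✓
  Q = 2.67 -> Y = 7.131 ✓
All samples match this transformation.

(a) Q²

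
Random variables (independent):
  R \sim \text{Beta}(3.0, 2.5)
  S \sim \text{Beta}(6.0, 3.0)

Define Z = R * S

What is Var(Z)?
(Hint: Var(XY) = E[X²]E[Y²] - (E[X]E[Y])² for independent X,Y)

Var(XY) = E[X²]E[Y²] - (E[X]E[Y])²
E[R] = 0.54545455, Var(R) = 0.038143675
E[S] = 0.66666667, Var(S) = 0.022222222
E[R²] = 0.038143675 + 0.54545455² = 0.33566434
E[S²] = 0.022222222 + 0.66666667² = 0.46666667
Var(Z) = 0.33566434*0.46666667 - (0.54545455*0.66666667)²
= 0.15664336 - 0.1322314 = 0.024411952

0.024411952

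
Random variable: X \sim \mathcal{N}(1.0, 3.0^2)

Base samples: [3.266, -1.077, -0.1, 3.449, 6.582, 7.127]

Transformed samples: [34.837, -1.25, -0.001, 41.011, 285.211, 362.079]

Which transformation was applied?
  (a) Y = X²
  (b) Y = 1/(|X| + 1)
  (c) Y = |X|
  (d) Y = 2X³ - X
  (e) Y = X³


Checking option (e) Y = X³:
  X = 3.266 -> Y = 34.837 ✓
  X = -1.077 -> Y = -1.25 ✓
  X = -0.1 -> Y = -0.001 ✓
All samples match this transformation.

(e) X³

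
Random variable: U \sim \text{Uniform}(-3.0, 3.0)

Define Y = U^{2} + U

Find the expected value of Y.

E[Y] = 1*E[U²] + 1*E[U]
E[U] = 0
E[U²] = Var(U) + (E[U])² = 3 + 0 = 3
E[Y] = 1*3 + 1*0 = 3

3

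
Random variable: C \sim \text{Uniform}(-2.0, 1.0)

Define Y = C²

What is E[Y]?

E[C²] = Var(C) + (E[C])² = 0.75 + 0.25 = 1

1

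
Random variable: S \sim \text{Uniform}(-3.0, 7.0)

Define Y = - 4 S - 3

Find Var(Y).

For Y = aS + b: Var(Y) = a² * Var(S)
Var(S) = (7 + 3)^2/12 = 8.3333333
Var(Y) = (-4)² * 8.3333333 = 16 * 8.3333333 = 133.33333

133.33333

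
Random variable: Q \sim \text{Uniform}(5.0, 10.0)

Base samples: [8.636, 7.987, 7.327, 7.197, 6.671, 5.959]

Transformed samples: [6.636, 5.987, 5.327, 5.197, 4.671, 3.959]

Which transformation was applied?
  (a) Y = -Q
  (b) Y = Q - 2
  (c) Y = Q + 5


Checking option (b) Y = Q - 2:
  Q = 8.636 -> Y = 6.636 ✓
  Q = 7.987 -> Y = 5.987 ✓
  Q = 7.327 -> Y = 5.327 ✓
All samples match this transformation.

(b) Q - 2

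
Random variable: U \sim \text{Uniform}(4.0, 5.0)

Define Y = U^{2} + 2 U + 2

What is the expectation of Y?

E[Y] = 1*E[U²] + 2*E[U] + 2
E[U] = 4.5
E[U²] = Var(U) + (E[U])² = 0.083333333 + 20.25 = 20.333333
E[Y] = 1*20.333333 + 2*4.5 + 2 = 31.333333

31.333333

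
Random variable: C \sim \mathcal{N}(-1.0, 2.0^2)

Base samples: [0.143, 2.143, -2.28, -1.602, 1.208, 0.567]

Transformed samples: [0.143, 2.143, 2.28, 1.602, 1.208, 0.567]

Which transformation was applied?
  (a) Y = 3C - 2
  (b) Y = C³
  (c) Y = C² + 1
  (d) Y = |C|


Checking option (d) Y = |C|:
  C = 0.143 -> Y = 0.143 ✓
  C = 2.143 -> Y = 2.143 ✓
  C = -2.28 -> Y = 2.28 ✓
All samples match this transformation.

(d) |C|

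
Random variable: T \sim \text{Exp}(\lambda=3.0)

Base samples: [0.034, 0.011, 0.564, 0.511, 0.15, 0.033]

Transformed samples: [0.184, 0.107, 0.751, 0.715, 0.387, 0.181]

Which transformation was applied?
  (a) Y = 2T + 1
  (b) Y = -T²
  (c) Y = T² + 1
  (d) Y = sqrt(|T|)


Checking option (d) Y = sqrt(|T|):
  T = 0.034 -> Y = 0.184 ✓
  T = 0.011 -> Y = 0.107 ✓
  T = 0.564 -> Y = 0.751 ✓
All samples match this transformation.

(d) sqrt(|T|)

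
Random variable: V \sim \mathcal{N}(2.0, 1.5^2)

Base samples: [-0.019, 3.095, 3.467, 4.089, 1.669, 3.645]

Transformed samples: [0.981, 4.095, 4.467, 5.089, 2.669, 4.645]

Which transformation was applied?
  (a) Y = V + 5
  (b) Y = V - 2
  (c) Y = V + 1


Checking option (c) Y = V + 1:
  V = -0.019 -> Y = 0.981 ✓
  V = 3.095 -> Y = 4.095 ✓
  V = 3.467 -> Y = 4.467 ✓
All samples match this transformation.

(c) V + 1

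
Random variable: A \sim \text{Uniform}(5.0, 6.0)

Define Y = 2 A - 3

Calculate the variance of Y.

For Y = aA + b: Var(Y) = a² * Var(A)
Var(A) = (6 - 5)^2/12 = 0.083333333
Var(Y) = 2² * 0.083333333 = 4 * 0.083333333 = 0.33333333

0.33333333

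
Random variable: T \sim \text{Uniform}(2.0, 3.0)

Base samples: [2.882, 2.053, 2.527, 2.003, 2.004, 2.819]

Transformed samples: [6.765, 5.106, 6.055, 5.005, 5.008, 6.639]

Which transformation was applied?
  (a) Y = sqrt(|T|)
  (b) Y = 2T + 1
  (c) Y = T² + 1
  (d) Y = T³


Checking option (b) Y = 2T + 1:
  T = 2.882 -> Y = 6.765 ✓
  T = 2.053 -> Y = 5.106 ✓
  T = 2.527 -> Y = 6.055 ✓
All samples match this transformation.

(b) 2T + 1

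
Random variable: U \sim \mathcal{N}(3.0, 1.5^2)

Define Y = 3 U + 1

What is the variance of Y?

For Y = aU + b: Var(Y) = a² * Var(U)
Var(U) = 1.5^2 = 2.25
Var(Y) = 3² * 2.25 = 9 * 2.25 = 20.25

20.25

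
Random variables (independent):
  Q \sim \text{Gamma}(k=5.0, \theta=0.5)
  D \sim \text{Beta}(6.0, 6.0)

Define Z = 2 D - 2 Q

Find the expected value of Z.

E[Z] = -2*E[Q] + 2*E[D]
E[Q] = 2.5
E[D] = 0.5
E[Z] = -2*2.5 + 2*0.5 = -4

-4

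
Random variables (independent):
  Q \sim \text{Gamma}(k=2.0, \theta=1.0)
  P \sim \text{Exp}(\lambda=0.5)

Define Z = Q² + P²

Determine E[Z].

E[Z] = E[Q²] + E[P²]
E[Q²] = Var(Q) + E[Q]² = 2 + 4 = 6
E[P²] = Var(P) + E[P]² = 4 + 4 = 8
E[Z] = 6 + 8 = 14

14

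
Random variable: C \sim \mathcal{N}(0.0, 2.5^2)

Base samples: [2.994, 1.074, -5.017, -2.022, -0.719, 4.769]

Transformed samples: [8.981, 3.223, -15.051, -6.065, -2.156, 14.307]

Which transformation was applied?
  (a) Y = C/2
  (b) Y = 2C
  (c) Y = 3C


Checking option (c) Y = 3C:
  C = 2.994 -> Y = 8.981 ✓
  C = 1.074 -> Y = 3.223 ✓
  C = -5.017 -> Y = -15.051 ✓
All samples match this transformation.

(c) 3C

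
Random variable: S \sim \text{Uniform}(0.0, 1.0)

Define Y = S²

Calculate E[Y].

Using E[X²] = Var(X) + (E[X])²:
E[S] = 0.5
Var(S) = (1 - 0)^2/12 = 0.083333333
E[S²] = 0.083333333 + 0.5² = 0.083333333 + 0.25 = 0.33333333

0.33333333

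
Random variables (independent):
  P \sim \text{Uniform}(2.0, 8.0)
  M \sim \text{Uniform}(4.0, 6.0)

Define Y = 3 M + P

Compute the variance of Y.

For independent RVs: Var(aX + bY) = a²Var(X) + b²Var(Y)
Var(P) = 3
Var(M) = 0.33333333
Var(Y) = 1²*3 + 3²*0.33333333
= 1*3 + 9*0.33333333 = 6

6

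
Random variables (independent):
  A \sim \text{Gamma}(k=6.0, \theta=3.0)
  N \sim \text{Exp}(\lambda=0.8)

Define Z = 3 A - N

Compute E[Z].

E[Z] = 3*E[A] - 1*E[N]
E[A] = 18
E[N] = 1.25
E[Z] = 3*18 - 1*1.25 = 52.75

52.75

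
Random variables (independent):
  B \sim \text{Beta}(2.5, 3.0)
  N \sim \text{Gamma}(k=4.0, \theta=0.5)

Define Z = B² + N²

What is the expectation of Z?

E[Z] = E[B²] + E[N²]
E[B²] = Var(B) + E[B]² = 0.038143675 + 0.20661157 = 0.24475524
E[N²] = Var(N) + E[N]² = 1 + 4 = 5
E[Z] = 0.24475524 + 5 = 5.2447552

5.2447552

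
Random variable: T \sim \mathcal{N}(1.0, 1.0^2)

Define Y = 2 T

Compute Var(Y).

For Y = aT + b: Var(Y) = a² * Var(T)
Var(T) = 1.0^2 = 1
Var(Y) = 2² * 1 = 4 * 1 = 4

4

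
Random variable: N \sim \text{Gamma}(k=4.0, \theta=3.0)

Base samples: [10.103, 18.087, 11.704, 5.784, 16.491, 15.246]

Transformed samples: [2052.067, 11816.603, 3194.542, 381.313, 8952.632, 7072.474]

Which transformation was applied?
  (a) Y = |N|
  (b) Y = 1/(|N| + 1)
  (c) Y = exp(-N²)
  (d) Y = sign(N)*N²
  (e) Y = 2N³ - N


Checking option (e) Y = 2N³ - N:
  N = 10.103 -> Y = 2052.067 ✓
  N = 18.087 -> Y = 11816.603 ✓
  N = 11.704 -> Y = 3194.542 ✓
All samples match this transformation.

(e) 2N³ - N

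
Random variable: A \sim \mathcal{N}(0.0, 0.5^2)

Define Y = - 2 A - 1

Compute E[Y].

For Y = -2A - 1:
E[Y] = -2 * E[A] - 1
E[A] = 0.0 = 0
E[Y] = -2 * 0 - 1 = -1

-1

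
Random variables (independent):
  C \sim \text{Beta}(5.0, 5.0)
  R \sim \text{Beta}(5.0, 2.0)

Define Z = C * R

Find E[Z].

For independent RVs: E[XY] = E[X]*E[Y]
E[C] = 0.5
E[R] = 0.71428571
E[Z] = 0.5 * 0.71428571 = 0.35714286

0.35714286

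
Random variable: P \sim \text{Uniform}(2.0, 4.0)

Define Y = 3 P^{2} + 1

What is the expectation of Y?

E[Y] = 3*E[P²] + 1
E[P] = 3
E[P²] = Var(P) + (E[P])² = 0.33333333 + 9 = 9.3333333
E[Y] = 3*9.3333333 + 1 = 29

29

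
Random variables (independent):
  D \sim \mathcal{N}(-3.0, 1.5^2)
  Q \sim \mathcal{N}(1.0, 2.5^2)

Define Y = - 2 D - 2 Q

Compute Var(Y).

For independent RVs: Var(aX + bY) = a²Var(X) + b²Var(Y)
Var(D) = 2.25
Var(Q) = 6.25
Var(Y) = (-2)²*2.25 + (-2)²*6.25
= 4*2.25 + 4*6.25 = 34

34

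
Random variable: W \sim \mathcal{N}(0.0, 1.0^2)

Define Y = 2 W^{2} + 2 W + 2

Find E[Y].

E[Y] = 2*E[W²] + 2*E[W] + 2
E[W] = 0
E[W²] = Var(W) + (E[W])² = 1 + 0 = 1
E[Y] = 2*1 + 2*0 + 2 = 4

4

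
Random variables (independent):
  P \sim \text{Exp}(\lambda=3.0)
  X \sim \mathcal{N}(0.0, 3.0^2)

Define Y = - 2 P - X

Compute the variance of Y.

For independent RVs: Var(aX + bY) = a²Var(X) + b²Var(Y)
Var(P) = 0.11111111
Var(X) = 9
Var(Y) = (-2)²*0.11111111 + (-1)²*9
= 4*0.11111111 + 1*9 = 9.4444444

9.4444444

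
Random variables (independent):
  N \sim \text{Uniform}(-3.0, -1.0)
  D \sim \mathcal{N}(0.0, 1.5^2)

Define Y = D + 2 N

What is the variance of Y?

For independent RVs: Var(aX + bY) = a²Var(X) + b²Var(Y)
Var(N) = 0.33333333
Var(D) = 2.25
Var(Y) = 2²*0.33333333 + 1²*2.25
= 4*0.33333333 + 1*2.25 = 3.5833333

3.5833333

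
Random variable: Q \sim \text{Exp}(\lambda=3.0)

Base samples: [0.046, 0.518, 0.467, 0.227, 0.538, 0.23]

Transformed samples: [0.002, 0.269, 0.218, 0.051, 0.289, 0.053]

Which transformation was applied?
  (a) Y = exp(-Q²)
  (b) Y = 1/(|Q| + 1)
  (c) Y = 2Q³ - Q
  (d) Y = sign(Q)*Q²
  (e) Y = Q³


Checking option (d) Y = sign(Q)*Q²:
  Q = 0.046 -> Y = 0.002 ✓
  Q = 0.518 -> Y = 0.269 ✓
  Q = 0.467 -> Y = 0.218 ✓
All samples match this transformation.

(d) sign(Q)*Q²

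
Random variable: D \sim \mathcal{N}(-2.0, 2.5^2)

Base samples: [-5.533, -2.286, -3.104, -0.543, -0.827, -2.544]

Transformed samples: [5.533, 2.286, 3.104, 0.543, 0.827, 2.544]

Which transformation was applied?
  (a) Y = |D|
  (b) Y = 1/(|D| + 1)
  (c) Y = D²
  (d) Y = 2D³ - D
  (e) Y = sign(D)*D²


Checking option (a) Y = |D|:
  D = -5.533 -> Y = 5.533 ✓
  D = -2.286 -> Y = 2.286 ✓
  D = -3.104 -> Y = 3.104 ✓
All samples match this transformation.

(a) |D|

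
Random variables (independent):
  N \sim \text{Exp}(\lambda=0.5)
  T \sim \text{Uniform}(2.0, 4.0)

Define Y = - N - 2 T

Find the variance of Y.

For independent RVs: Var(aX + bY) = a²Var(X) + b²Var(Y)
Var(N) = 4
Var(T) = 0.33333333
Var(Y) = (-1)²*4 + (-2)²*0.33333333
= 1*4 + 4*0.33333333 = 5.3333333

5.3333333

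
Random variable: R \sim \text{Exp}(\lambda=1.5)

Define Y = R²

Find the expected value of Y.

E[R²] = Var(R) + (E[R])² = 0.44444444 + 0.44444444 = 0.88888889

0.88888889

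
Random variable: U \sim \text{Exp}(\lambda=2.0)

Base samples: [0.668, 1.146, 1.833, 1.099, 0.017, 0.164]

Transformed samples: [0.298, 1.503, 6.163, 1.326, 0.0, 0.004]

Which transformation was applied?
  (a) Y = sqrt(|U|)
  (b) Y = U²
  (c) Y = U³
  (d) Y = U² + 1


Checking option (c) Y = U³:
  U = 0.668 -> Y = 0.298 ✓
  U = 1.146 -> Y = 1.503 ✓
  U = 1.833 -> Y = 6.163 ✓
All samples match this transformation.

(c) U³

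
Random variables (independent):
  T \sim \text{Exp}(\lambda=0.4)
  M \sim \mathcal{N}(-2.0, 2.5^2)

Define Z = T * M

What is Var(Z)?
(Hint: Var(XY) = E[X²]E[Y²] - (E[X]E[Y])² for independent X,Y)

Var(XY) = E[X²]E[Y²] - (E[X]E[Y])²
E[T] = 2.5, Var(T) = 6.25
E[M] = -2, Var(M) = 6.25
E[T²] = 6.25 + 2.5² = 12.5
E[M²] = 6.25 + (-2)² = 10.25
Var(Z) = 12.5*10.25 - (2.5*(-2))²
= 128.125 - 25 = 103.125

103.125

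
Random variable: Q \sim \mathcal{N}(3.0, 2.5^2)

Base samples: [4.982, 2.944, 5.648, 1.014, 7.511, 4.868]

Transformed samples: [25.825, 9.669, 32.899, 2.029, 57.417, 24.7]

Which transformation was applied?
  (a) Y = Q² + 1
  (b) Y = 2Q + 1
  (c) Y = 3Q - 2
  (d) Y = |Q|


Checking option (a) Y = Q² + 1:
  Q = 4.982 -> Y = 25.825 ✓
  Q = 2.944 -> Y = 9.669 ✓
  Q = 5.648 -> Y = 32.899 ✓
All samples match this transformation.

(a) Q² + 1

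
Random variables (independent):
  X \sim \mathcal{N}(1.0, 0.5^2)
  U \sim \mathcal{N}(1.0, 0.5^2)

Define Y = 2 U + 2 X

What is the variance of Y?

For independent RVs: Var(aX + bY) = a²Var(X) + b²Var(Y)
Var(X) = 0.25
Var(U) = 0.25
Var(Y) = 2²*0.25 + 2²*0.25
= 4*0.25 + 4*0.25 = 2

2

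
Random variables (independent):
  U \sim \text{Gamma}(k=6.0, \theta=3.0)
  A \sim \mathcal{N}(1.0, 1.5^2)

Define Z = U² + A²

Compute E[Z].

E[Z] = E[U²] + E[A²]
E[U²] = Var(U) + E[U]² = 54 + 324 = 378
E[A²] = Var(A) + E[A]² = 2.25 + 1 = 3.25
E[Z] = 378 + 3.25 = 381.25

381.25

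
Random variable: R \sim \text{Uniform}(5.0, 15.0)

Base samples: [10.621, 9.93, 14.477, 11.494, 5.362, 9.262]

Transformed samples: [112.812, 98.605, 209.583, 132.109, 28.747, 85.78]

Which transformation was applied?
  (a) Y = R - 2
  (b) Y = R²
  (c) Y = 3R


Checking option (b) Y = R²:
  R = 10.621 -> Y = 112.812 ✓
  R = 9.93 -> Y = 98.605 ✓
  R = 14.477 -> Y = 209.583 ✓
All samples match this transformation.

(b) R²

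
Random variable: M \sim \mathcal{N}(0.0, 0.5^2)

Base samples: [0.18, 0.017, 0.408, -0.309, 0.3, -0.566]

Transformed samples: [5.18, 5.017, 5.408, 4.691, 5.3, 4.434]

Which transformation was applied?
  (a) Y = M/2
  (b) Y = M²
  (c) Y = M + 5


Checking option (c) Y = M + 5:
  M = 0.18 -> Y = 5.18 ✓
  M = 0.017 -> Y = 5.017 ✓
  M = 0.408 -> Y = 5.408 ✓
All samples match this transformation.

(c) M + 5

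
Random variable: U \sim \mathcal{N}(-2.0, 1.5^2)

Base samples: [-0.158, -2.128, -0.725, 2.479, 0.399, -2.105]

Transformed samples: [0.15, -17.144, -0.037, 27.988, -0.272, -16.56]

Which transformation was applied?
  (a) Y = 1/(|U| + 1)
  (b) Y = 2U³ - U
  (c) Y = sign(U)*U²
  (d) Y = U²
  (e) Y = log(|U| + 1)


Checking option (b) Y = 2U³ - U:
  U = -0.158 -> Y = 0.15 ✓
  U = -2.128 -> Y = -17.144 ✓
  U = -0.725 -> Y = -0.037 ✓
All samples match this transformation.

(b) 2U³ - U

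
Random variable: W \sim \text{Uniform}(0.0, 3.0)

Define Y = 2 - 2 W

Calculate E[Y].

For Y = -2W + 2:
E[Y] = -2 * E[W] + 2
E[W] = (0 + 3)/2 = 1.5
E[Y] = -2 * 1.5 + 2 = -1

-1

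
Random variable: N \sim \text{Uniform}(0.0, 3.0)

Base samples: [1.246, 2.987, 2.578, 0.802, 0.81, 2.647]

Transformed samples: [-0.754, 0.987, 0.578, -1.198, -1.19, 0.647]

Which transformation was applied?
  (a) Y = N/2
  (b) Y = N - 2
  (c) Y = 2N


Checking option (b) Y = N - 2:
  N = 1.246 -> Y = -0.754 ✓
  N = 2.987 -> Y = 0.987 ✓
  N = 2.578 -> Y = 0.578 ✓
All samples match this transformation.

(b) N - 2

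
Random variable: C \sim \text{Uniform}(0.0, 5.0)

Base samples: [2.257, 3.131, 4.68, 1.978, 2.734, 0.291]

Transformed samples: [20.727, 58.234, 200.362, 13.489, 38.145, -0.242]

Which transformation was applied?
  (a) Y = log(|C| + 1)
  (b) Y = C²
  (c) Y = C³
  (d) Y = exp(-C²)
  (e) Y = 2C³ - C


Checking option (e) Y = 2C³ - C:
  C = 2.257 -> Y = 20.727 ✓
  C = 3.131 -> Y = 58.234 ✓
  C = 4.68 -> Y = 200.362 ✓
All samples match this transformation.

(e) 2C³ - C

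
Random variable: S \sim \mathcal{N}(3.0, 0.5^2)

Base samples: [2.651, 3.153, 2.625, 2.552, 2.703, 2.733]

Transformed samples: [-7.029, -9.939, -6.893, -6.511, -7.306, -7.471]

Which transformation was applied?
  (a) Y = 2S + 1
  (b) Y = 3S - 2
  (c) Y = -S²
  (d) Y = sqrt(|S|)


Checking option (c) Y = -S²:
  S = 2.651 -> Y = -7.029 ✓
  S = 3.153 -> Y = -9.939 ✓
  S = 2.625 -> Y = -6.893 ✓
All samples match this transformation.

(c) -S²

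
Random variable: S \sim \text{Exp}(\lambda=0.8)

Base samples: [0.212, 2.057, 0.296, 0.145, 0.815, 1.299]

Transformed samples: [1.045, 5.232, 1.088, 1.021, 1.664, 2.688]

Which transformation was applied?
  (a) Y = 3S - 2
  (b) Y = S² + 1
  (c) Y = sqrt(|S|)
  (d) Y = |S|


Checking option (b) Y = S² + 1:
  S = 0.212 -> Y = 1.045 ✓
  S = 2.057 -> Y = 5.232 ✓
  S = 0.296 -> Y = 1.088 ✓
All samples match this transformation.

(b) S² + 1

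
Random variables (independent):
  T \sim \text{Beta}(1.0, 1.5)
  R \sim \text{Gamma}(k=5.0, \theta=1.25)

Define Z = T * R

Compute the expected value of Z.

For independent RVs: E[XY] = E[X]*E[Y]
E[T] = 0.4
E[R] = 6.25
E[Z] = 0.4 * 6.25 = 2.5

2.5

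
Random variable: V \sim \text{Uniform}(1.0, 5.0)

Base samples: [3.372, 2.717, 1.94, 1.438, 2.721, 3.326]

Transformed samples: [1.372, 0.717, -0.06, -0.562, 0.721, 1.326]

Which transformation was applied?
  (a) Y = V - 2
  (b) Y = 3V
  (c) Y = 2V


Checking option (a) Y = V - 2:
  V = 3.372 -> Y = 1.372 ✓
  V = 2.717 -> Y = 0.717 ✓
  V = 1.94 -> Y = -0.06 ✓
All samples match this transformation.

(a) V - 2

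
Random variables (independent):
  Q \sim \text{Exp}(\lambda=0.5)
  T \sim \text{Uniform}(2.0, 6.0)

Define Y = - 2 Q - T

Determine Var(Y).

For independent RVs: Var(aX + bY) = a²Var(X) + b²Var(Y)
Var(Q) = 4
Var(T) = 1.3333333
Var(Y) = (-2)²*4 + (-1)²*1.3333333
= 4*4 + 1*1.3333333 = 17.333333

17.333333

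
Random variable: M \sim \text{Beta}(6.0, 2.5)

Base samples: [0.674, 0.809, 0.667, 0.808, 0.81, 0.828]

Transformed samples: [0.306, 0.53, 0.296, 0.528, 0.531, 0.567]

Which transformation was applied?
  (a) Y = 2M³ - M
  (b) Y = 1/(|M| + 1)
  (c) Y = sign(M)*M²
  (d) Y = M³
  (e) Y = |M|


Checking option (d) Y = M³:
  M = 0.674 -> Y = 0.306 ✓
  M = 0.809 -> Y = 0.53 ✓
  M = 0.667 -> Y = 0.296 ✓
All samples match this transformation.

(d) M³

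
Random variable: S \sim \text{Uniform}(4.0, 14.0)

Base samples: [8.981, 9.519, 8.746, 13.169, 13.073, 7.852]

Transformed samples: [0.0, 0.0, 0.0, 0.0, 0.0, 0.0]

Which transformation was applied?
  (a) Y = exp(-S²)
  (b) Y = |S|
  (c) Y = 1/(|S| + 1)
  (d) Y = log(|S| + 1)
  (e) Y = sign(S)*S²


Checking option (a) Y = exp(-S²):
  S = 8.981 -> Y = 0.0 ✓
  S = 9.519 -> Y = 0.0 ✓
  S = 8.746 -> Y = 0.0 ✓
All samples match this transformation.

(a) exp(-S²)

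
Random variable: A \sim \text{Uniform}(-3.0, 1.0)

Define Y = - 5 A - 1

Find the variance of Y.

For Y = aA + b: Var(Y) = a² * Var(A)
Var(A) = (1 + 3)^2/12 = 1.3333333
Var(Y) = (-5)² * 1.3333333 = 25 * 1.3333333 = 33.333333

33.333333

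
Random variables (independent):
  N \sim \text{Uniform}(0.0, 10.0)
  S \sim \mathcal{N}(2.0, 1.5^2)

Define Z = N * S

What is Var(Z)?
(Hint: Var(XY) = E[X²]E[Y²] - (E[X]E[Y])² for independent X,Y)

Var(XY) = E[X²]E[Y²] - (E[X]E[Y])²
E[N] = 5, Var(N) = 8.3333333
E[S] = 2, Var(S) = 2.25
E[N²] = 8.3333333 + 5² = 33.333333
E[S²] = 2.25 + 2² = 6.25
Var(Z) = 33.333333*6.25 - (5*2)²
= 208.33333 - 100 = 108.33333

108.33333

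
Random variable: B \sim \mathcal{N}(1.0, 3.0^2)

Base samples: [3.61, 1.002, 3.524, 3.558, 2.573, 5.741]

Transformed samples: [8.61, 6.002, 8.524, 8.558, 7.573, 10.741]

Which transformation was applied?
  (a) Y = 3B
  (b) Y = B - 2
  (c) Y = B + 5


Checking option (c) Y = B + 5:
  B = 3.61 -> Y = 8.61 ✓
  B = 1.002 -> Y = 6.002 ✓
  B = 3.524 -> Y = 8.524 ✓
All samples match this transformation.

(c) B + 5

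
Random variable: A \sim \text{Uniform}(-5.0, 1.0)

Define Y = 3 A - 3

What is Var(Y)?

For Y = aA + b: Var(Y) = a² * Var(A)
Var(A) = (1 + 5)^2/12 = 3
Var(Y) = 3² * 3 = 9 * 3 = 27

27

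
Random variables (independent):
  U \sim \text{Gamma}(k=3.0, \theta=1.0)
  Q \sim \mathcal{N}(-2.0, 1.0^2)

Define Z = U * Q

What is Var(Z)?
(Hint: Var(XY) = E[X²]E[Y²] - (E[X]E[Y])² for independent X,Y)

Var(XY) = E[X²]E[Y²] - (E[X]E[Y])²
E[U] = 3, Var(U) = 3
E[Q] = -2, Var(Q) = 1
E[U²] = 3 + 3² = 12
E[Q²] = 1 + (-2)² = 5
Var(Z) = 12*5 - (3*(-2))²
= 60 - 36 = 24

24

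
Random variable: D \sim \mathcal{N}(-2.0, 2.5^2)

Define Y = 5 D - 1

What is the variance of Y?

For Y = aD + b: Var(Y) = a² * Var(D)
Var(D) = 2.5^2 = 6.25
Var(Y) = 5² * 6.25 = 25 * 6.25 = 156.25

156.25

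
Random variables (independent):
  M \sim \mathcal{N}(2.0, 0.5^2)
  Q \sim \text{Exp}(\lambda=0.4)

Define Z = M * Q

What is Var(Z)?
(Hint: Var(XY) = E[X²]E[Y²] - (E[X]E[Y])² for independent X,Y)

Var(XY) = E[X²]E[Y²] - (E[X]E[Y])²
E[M] = 2, Var(M) = 0.25
E[Q] = 2.5, Var(Q) = 6.25
E[M²] = 0.25 + 2² = 4.25
E[Q²] = 6.25 + 2.5² = 12.5
Var(Z) = 4.25*12.5 - (2*2.5)²
= 53.125 - 25 = 28.125

28.125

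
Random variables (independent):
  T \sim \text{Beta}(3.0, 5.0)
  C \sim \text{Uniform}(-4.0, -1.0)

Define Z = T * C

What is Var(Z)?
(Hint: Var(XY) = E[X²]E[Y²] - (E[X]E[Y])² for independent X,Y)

Var(XY) = E[X²]E[Y²] - (E[X]E[Y])²
E[T] = 0.375, Var(T) = 0.026041667
E[C] = -2.5, Var(C) = 0.75
E[T²] = 0.026041667 + 0.375² = 0.16666667
E[C²] = 0.75 + (-2.5)² = 7
Var(Z) = 0.16666667*7 - (0.375*(-2.5))²
= 1.1666667 - 0.87890625 = 0.28776042

0.28776042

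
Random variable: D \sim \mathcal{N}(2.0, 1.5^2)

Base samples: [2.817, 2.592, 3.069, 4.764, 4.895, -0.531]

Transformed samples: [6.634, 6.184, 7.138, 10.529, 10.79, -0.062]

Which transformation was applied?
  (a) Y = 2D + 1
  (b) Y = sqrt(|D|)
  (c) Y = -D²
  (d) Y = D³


Checking option (a) Y = 2D + 1:
  D = 2.817 -> Y = 6.634 ✓
  D = 2.592 -> Y = 6.184 ✓
  D = 3.069 -> Y = 7.138 ✓
All samples match this transformation.

(a) 2D + 1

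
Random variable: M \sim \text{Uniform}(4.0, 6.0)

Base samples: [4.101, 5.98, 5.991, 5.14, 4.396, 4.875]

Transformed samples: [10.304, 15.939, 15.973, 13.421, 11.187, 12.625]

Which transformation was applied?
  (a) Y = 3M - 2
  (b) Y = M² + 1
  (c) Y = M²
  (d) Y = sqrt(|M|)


Checking option (a) Y = 3M - 2:
  M = 4.101 -> Y = 10.304 ✓
  M = 5.98 -> Y = 15.939 ✓
  M = 5.991 -> Y = 15.973 ✓
All samples match this transformation.

(a) 3M - 2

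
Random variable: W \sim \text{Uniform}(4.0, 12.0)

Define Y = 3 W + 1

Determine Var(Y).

For Y = aW + b: Var(Y) = a² * Var(W)
Var(W) = (12 - 4)^2/12 = 5.3333333
Var(Y) = 3² * 5.3333333 = 9 * 5.3333333 = 48

48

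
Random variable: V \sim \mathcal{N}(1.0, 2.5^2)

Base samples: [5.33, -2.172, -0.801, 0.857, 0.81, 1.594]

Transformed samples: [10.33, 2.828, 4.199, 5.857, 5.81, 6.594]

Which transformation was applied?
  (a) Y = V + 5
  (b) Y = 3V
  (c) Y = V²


Checking option (a) Y = V + 5:
  V = 5.33 -> Y = 10.33 ✓
  V = -2.172 -> Y = 2.828 ✓
  V = -0.801 -> Y = 4.199 ✓
All samples match this transformation.

(a) V + 5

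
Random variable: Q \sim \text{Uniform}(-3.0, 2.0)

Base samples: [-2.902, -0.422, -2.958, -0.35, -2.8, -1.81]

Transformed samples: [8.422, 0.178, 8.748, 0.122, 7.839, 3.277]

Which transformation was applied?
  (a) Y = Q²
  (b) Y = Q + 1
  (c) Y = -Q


Checking option (a) Y = Q²:
  Q = -2.902 -> Y = 8.422 ✓
  Q = -0.422 -> Y = 0.178 ✓
  Q = -2.958 -> Y = 8.748 ✓
All samples match this transformation.

(a) Q²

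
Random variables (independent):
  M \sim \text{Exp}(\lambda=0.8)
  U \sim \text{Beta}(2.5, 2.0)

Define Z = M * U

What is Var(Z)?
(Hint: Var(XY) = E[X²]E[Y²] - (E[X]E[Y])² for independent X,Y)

Var(XY) = E[X²]E[Y²] - (E[X]E[Y])²
E[M] = 1.25, Var(M) = 1.5625
E[U] = 0.55555556, Var(U) = 0.044893378
E[M²] = 1.5625 + 1.25² = 3.125
E[U²] = 0.044893378 + 0.55555556² = 0.35353535
Var(Z) = 3.125*0.35353535 - (1.25*0.55555556)²
= 1.104798 - 0.48225309 = 0.62254489

0.62254489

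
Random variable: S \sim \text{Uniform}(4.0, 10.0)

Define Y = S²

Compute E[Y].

Using E[X²] = Var(X) + (E[X])²:
E[S] = 7
Var(S) = (10 - 4)^2/12 = 3
E[S²] = 3 + 7² = 3 + 49 = 52

52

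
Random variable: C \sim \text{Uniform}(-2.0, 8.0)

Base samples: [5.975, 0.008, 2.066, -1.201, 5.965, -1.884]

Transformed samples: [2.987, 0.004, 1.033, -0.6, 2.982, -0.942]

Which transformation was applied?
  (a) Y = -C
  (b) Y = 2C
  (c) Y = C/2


Checking option (c) Y = C/2:
  C = 5.975 -> Y = 2.987 ✓
  C = 0.008 -> Y = 0.004 ✓
  C = 2.066 -> Y = 1.033 ✓
All samples match this transformation.

(c) C/2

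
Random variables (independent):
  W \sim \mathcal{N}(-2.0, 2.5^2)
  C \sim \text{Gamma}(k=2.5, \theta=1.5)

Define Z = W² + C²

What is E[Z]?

E[Z] = E[W²] + E[C²]
E[W²] = Var(W) + E[W]² = 6.25 + 4 = 10.25
E[C²] = Var(C) + E[C]² = 5.625 + 14.0625 = 19.6875
E[Z] = 10.25 + 19.6875 = 29.9375

29.9375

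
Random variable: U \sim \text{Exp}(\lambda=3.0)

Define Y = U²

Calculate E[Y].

E[U²] = Var(U) + (E[U])² = 0.11111111 + 0.11111111 = 0.22222222

0.22222222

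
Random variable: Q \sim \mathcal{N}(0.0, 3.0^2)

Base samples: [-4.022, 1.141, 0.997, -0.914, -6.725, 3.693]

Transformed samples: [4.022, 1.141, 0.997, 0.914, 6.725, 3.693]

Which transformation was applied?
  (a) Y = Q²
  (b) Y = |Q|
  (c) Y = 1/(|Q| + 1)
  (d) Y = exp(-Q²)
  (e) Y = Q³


Checking option (b) Y = |Q|:
  Q = -4.022 -> Y = 4.022 ✓
  Q = 1.141 -> Y = 1.141 ✓
  Q = 0.997 -> Y = 0.997 ✓
All samples match this transformation.

(b) |Q|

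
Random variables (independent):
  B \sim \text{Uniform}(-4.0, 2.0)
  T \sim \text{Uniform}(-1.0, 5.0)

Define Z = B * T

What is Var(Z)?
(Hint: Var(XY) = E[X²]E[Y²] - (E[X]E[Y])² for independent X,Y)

Var(XY) = E[X²]E[Y²] - (E[X]E[Y])²
E[B] = -1, Var(B) = 3
E[T] = 2, Var(T) = 3
E[B²] = 3 + (-1)² = 4
E[T²] = 3 + 2² = 7
Var(Z) = 4*7 - (-1*2)²
= 28 - 4 = 24

24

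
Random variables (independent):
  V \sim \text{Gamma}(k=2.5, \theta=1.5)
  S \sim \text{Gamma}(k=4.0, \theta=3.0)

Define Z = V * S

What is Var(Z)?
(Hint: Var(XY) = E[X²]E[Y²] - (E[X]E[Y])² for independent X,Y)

Var(XY) = E[X²]E[Y²] - (E[X]E[Y])²
E[V] = 3.75, Var(V) = 5.625
E[S] = 12, Var(S) = 36
E[V²] = 5.625 + 3.75² = 19.6875
E[S²] = 36 + 12² = 180
Var(Z) = 19.6875*180 - (3.75*12)²
= 3543.75 - 2025 = 1518.75

1518.75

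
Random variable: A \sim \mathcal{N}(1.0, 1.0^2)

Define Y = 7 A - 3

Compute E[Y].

For Y = 7A - 3:
E[Y] = 7 * E[A] - 3
E[A] = 1.0 = 1
E[Y] = 7 * 1 - 3 = 4

4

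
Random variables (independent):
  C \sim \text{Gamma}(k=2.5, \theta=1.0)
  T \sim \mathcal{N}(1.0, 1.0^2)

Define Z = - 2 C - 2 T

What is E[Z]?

E[Z] = -2*E[C] - 2*E[T]
E[C] = 2.5
E[T] = 1
E[Z] = -2*2.5 - 2*1 = -7

-7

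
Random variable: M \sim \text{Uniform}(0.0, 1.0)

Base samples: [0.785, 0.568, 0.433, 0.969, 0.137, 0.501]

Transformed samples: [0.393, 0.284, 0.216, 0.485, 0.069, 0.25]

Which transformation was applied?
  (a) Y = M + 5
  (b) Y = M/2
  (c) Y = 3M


Checking option (b) Y = M/2:
  M = 0.785 -> Y = 0.393 ✓
  M = 0.568 -> Y = 0.284 ✓
  M = 0.433 -> Y = 0.216 ✓
All samples match this transformation.

(b) M/2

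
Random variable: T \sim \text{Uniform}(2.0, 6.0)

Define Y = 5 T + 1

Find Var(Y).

For Y = aT + b: Var(Y) = a² * Var(T)
Var(T) = (6 - 2)^2/12 = 1.3333333
Var(Y) = 5² * 1.3333333 = 25 * 1.3333333 = 33.333333

33.333333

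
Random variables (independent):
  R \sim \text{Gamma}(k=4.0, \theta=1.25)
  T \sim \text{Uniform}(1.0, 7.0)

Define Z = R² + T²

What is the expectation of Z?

E[Z] = E[R²] + E[T²]
E[R²] = Var(R) + E[R]² = 6.25 + 25 = 31.25
E[T²] = Var(T) + E[T]² = 3 + 16 = 19
E[Z] = 31.25 + 19 = 50.25

50.25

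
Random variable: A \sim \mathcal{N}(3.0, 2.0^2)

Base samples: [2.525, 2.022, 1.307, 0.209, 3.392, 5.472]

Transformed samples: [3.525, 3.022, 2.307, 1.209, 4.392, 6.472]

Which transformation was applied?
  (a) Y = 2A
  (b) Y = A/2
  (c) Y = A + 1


Checking option (c) Y = A + 1:
  A = 2.525 -> Y = 3.525 ✓
  A = 2.022 -> Y = 3.022 ✓
  A = 1.307 -> Y = 2.307 ✓
All samples match this transformation.

(c) A + 1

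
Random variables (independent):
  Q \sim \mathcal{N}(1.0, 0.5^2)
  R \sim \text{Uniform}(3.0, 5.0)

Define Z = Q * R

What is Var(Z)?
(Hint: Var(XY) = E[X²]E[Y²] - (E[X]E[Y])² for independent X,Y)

Var(XY) = E[X²]E[Y²] - (E[X]E[Y])²
E[Q] = 1, Var(Q) = 0.25
E[R] = 4, Var(R) = 0.33333333
E[Q²] = 0.25 + 1² = 1.25
E[R²] = 0.33333333 + 4² = 16.333333
Var(Z) = 1.25*16.333333 - (1*4)²
= 20.416667 - 16 = 4.4166667

4.4166667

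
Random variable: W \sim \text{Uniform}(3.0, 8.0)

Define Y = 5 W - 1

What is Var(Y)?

For Y = aW + b: Var(Y) = a² * Var(W)
Var(W) = (8 - 3)^2/12 = 2.0833333
Var(Y) = 5² * 2.0833333 = 25 * 2.0833333 = 52.083333

52.083333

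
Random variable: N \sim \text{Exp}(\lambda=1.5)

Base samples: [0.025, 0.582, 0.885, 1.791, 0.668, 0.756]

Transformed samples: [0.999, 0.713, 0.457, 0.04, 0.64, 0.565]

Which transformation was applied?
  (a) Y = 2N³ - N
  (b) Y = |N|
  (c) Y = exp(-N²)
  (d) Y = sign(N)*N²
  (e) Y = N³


Checking option (c) Y = exp(-N²):
  N = 0.025 -> Y = 0.999 ✓
  N = 0.582 -> Y = 0.713 ✓
  N = 0.885 -> Y = 0.457 ✓
All samples match this transformation.

(c) exp(-N²)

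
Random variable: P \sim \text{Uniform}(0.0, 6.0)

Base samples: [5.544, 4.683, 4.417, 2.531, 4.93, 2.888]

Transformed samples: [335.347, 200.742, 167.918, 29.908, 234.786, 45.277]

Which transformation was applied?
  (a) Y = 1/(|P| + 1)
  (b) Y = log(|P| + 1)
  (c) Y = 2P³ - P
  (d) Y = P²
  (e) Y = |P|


Checking option (c) Y = 2P³ - P:
  P = 5.544 -> Y = 335.347 ✓
  P = 4.683 -> Y = 200.742 ✓
  P = 4.417 -> Y = 167.918 ✓
All samples match this transformation.

(c) 2P³ - P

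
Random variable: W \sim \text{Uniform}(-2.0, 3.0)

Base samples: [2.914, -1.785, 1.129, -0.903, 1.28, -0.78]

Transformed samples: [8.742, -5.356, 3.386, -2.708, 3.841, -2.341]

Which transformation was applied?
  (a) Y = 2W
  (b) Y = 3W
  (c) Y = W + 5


Checking option (b) Y = 3W:
  W = 2.914 -> Y = 8.742 ✓
  W = -1.785 -> Y = -5.356 ✓
  W = 1.129 -> Y = 3.386 ✓
All samples match this transformation.

(b) 3W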